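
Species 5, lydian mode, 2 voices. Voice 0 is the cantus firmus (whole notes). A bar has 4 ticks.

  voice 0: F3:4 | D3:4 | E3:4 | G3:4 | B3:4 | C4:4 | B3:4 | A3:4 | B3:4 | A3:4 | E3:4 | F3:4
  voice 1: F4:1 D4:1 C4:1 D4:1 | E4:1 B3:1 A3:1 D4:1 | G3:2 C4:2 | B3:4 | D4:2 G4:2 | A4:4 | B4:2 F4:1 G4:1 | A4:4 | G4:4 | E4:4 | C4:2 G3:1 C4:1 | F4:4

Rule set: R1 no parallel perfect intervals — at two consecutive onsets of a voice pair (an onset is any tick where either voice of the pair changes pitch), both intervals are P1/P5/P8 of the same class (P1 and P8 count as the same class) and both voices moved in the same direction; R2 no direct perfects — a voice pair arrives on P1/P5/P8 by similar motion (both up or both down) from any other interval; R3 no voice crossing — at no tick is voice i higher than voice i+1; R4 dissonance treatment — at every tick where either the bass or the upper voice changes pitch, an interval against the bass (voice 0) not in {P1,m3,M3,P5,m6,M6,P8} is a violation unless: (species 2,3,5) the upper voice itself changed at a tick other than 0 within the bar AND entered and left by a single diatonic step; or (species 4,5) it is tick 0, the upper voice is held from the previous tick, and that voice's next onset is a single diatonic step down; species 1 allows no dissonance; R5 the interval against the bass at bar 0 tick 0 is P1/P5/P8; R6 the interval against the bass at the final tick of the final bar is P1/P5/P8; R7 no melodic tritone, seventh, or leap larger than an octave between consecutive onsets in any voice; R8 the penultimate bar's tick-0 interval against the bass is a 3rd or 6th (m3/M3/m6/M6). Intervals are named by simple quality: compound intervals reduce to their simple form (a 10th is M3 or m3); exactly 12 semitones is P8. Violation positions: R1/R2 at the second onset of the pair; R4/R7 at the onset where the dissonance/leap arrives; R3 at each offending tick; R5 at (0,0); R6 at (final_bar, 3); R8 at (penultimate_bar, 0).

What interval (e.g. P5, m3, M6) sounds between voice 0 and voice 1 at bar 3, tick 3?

M3

voice 0=G3 voice 1=B3 -> M3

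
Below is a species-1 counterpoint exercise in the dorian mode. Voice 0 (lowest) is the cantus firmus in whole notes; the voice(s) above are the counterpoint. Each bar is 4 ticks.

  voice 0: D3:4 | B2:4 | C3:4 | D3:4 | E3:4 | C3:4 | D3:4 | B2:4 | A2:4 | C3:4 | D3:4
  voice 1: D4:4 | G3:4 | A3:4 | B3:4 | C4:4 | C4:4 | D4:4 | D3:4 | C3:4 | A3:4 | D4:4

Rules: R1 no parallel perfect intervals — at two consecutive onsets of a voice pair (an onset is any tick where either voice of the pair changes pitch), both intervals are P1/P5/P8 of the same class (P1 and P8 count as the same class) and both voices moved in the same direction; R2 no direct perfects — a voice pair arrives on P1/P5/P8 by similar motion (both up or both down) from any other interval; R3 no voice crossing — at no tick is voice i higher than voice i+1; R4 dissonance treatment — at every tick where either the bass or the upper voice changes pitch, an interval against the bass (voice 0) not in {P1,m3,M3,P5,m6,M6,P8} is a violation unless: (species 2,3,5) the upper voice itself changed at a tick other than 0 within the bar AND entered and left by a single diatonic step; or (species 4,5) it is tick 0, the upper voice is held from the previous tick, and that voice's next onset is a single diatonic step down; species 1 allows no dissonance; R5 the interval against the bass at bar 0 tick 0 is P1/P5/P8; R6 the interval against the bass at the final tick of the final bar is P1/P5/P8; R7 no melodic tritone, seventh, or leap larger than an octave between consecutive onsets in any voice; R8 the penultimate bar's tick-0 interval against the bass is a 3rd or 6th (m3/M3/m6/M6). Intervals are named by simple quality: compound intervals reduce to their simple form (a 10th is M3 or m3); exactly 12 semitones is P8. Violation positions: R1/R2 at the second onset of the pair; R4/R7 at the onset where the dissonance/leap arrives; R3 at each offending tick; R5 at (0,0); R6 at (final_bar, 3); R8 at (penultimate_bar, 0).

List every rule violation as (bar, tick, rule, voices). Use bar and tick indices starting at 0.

(6, 0, R1, (0, 1))
(10, 0, R2, (0, 1))

bar 0: v0=D3 v1=D4 downbeat P8
bar 1: v0=B2 v1=G3 downbeat m6
bar 2: v0=C3 v1=A3 downbeat M6
bar 3: v0=D3 v1=B3 downbeat M6
bar 4: v0=E3 v1=C4 downbeat m6
bar 5: v0=C3 v1=C4 downbeat P8
bar 6: v0=D3 v1=D4 downbeat P8
bar 7: v0=B2 v1=D3 downbeat m3
bar 8: v0=A2 v1=C3 downbeat m3
bar 9: v0=C3 v1=A3 downbeat M6
bar 10: v0=D3 v1=D4 downbeat P8
  -> R1 @ bar 6 tick 0 v(0, 1): C3/C4 P8 -> D3/D4 P8 similar
  -> R2 @ bar 10 tick 0 v(0, 1): C3/A3 M6 -> D3/D4 P8 similar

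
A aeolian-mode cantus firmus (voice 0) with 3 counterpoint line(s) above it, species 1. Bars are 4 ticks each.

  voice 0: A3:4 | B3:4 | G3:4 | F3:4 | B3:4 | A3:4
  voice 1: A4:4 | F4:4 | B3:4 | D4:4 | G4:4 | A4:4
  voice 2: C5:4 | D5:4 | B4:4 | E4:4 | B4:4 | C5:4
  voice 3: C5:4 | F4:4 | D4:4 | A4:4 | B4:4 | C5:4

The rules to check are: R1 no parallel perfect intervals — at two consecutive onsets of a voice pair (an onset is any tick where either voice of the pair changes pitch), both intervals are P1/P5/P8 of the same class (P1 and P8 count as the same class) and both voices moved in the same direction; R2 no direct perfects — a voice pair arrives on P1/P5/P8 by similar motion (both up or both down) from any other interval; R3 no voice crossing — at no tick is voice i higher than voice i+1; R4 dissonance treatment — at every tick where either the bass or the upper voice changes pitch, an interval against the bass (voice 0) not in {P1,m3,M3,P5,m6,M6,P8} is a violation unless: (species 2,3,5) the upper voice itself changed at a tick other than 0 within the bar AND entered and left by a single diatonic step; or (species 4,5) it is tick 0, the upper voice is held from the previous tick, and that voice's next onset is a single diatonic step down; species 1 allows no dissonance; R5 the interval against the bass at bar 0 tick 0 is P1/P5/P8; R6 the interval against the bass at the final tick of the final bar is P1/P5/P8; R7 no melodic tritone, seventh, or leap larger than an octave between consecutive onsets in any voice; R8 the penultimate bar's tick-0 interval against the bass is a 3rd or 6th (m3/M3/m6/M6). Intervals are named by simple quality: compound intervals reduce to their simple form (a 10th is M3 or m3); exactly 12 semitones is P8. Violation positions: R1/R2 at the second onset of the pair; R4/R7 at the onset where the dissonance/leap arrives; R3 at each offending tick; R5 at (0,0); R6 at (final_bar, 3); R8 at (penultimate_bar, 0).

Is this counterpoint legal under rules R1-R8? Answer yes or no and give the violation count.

No (27 violations)

bar 0: v0=A3 v1=A4 v2=C5 v3=C5 (m3)
bar 1: v0=B3 v1=F4 v2=D5 v3=F4 (TT)
bar 2: v0=G3 v1=B3 v2=B4 v3=D4 (P5)
bar 3: v0=F3 v1=D4 v2=E4 v3=A4 (M3)
bar 4: v0=B3 v1=G4 v2=B4 v3=B4 (P8)
bar 5: v0=A3 v1=A4 v2=C5 v3=C5 (m3)
  R5 @ bar0.0: opens on m3
  R5 @ bar0.0: opens on m3
  R2 @ bar1.0: A4/C5 m3 -> F4/F4 P1 similar
  R3 @ bar1.0: D5 above F4
  R4 @ bar1.0: B3/F4 TT untreated
  R4 @ bar1.0: B3/F4 TT untreated
  R3 @ bar1.1: D5 above F4
  R3 @ bar1.2: D5 above F4
  R3 @ bar1.3: D5 above F4
  R2 @ bar2.0: B3/F4 TT -> G3/D4 P5 similar
  R2 @ bar2.0: F4/D5 M6 -> B3/B4 P8 similar
  R3 @ bar2.0: B4 above D4
  R7 @ bar2.0: F4->B3 leap 6st
  R3 @ bar2.1: B4 above D4
  R3 @ bar2.2: B4 above D4
  R3 @ bar2.3: B4 above D4
  R2 @ bar3.0: B3/D4 m3 -> D4/A4 P5 similar
  R4 @ bar3.0: F3/E4 M7 untreated
  R2 @ bar4.0: F3/E4 M7 -> B3/B4 P8 similar
  R2 @ bar4.0: F3/A4 M3 -> B3/B4 P8 similar
  R2 @ bar4.0: E4/A4 P4 -> B4/B4 P1 similar
  R7 @ bar4.0: F3->B3 leap 6st
  R8 @ bar4.0: penult P8 not 3rd/6th
  R8 @ bar4.0: penult P8 not 3rd/6th
  R1 @ bar5.0: B4/B4 P1 -> C5/C5 P1 similar
  R6 @ bar5.3: closes on m3
  R6 @ bar5.3: closes on m3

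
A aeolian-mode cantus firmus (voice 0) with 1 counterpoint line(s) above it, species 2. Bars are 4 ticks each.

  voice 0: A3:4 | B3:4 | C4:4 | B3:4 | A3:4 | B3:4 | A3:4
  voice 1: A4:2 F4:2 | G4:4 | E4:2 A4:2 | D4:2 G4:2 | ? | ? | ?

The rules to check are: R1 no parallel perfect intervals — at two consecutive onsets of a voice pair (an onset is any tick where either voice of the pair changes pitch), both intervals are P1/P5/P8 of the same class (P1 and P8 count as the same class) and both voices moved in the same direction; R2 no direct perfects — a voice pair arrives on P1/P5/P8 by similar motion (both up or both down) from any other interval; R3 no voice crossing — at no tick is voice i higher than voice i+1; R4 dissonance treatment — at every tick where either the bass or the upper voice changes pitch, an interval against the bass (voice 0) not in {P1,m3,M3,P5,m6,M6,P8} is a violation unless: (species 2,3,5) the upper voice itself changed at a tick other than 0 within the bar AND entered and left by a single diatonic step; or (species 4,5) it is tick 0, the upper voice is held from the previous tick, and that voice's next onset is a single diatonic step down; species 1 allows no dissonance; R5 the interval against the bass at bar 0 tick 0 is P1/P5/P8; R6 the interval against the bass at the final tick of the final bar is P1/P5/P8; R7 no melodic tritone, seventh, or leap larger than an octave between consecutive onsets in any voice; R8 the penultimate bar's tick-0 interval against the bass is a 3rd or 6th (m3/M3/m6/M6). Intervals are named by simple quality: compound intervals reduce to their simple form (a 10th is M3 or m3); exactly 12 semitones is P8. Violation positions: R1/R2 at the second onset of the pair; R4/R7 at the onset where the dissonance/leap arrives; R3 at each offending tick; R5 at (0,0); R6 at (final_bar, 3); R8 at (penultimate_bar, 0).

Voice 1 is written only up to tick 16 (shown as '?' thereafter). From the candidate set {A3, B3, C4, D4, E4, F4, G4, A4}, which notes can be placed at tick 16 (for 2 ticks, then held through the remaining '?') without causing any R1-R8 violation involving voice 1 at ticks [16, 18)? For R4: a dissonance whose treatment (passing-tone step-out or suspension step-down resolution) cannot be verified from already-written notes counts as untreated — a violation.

{A4, C4, F4}

A3: violates R2,R7
B3: violates R4
C4: legal
D4: violates R4
E4: violates R2
F4: legal
G4: violates R4
A4: legal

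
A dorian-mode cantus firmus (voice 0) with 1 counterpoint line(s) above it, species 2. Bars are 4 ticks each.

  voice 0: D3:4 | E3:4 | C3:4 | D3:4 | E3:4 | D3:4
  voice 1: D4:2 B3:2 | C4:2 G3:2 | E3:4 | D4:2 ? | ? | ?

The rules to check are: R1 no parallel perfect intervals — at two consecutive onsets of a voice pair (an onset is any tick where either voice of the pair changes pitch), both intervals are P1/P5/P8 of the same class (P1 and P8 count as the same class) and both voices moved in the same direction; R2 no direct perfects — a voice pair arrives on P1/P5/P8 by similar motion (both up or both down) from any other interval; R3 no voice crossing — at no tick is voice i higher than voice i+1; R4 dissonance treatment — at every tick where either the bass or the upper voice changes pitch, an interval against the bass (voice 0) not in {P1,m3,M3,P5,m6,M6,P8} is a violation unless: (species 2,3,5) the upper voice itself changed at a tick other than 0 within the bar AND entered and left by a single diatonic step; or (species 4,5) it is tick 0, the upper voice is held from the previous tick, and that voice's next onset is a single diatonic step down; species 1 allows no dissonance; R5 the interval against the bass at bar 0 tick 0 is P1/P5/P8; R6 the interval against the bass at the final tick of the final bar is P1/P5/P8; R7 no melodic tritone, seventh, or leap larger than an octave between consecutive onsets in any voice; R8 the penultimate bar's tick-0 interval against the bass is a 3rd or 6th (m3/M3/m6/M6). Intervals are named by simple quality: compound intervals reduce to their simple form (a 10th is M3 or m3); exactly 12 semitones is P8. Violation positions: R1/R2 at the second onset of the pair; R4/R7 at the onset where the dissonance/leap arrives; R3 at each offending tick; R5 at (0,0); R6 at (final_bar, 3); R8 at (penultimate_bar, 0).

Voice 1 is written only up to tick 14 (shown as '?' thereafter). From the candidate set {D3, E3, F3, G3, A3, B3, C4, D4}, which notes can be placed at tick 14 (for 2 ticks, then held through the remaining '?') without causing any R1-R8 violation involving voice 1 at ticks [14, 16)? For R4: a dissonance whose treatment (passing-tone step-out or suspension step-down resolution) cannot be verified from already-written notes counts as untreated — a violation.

{A3, B3, D3, D4, F3}

D3: legal
E3: violates R4,R7
F3: legal
G3: violates R4
A3: legal
B3: legal
C4: violates R4
D4: legal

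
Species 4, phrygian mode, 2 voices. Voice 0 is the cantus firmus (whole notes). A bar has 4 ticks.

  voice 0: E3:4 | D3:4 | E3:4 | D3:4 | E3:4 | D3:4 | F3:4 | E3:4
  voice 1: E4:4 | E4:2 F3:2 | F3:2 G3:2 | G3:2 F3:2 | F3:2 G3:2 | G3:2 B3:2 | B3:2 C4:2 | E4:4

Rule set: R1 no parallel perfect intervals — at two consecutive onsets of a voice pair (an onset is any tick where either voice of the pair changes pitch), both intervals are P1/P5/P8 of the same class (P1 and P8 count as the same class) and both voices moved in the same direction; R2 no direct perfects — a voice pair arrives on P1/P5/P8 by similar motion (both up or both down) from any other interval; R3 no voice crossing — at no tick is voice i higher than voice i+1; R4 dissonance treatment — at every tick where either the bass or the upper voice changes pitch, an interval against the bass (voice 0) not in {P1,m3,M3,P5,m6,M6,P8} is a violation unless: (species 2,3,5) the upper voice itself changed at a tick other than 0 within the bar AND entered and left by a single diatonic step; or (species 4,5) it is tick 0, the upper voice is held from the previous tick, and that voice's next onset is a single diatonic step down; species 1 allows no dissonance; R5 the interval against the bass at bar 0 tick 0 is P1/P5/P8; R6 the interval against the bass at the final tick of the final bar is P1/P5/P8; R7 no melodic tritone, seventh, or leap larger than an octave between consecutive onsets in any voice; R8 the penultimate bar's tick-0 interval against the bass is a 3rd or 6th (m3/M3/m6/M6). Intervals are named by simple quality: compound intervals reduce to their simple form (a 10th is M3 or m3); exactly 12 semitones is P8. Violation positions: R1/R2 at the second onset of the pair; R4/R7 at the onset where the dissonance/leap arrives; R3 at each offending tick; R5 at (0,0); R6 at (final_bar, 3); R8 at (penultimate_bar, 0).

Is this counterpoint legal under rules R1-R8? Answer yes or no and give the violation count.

bar 0: v0=E3 v1=E4 (P8)
bar 1: v0=D3 v1=E4 (M2)
bar 2: v0=E3 v1=F3 (m2)
bar 3: v0=D3 v1=G3 (P4)
bar 4: v0=E3 v1=F3 (m2)
bar 5: v0=D3 v1=G3 (P4)
bar 6: v0=F3 v1=B3 (TT)
bar 7: v0=E3 v1=E4 (P8)
  R4 @ bar1.0: D3/E4 M2 untreated
  R7 @ bar1.2: E4->F3 leap 11st
  R4 @ bar2.0: E3/F3 m2 untreated
  R4 @ bar4.0: E3/F3 m2 untreated
  R4 @ bar5.0: D3/G3 P4 untreated
  R4 @ bar6.0: F3/B3 TT untreated
  R8 @ bar6.0: penult TT not 3rd/6th

No (7 violations)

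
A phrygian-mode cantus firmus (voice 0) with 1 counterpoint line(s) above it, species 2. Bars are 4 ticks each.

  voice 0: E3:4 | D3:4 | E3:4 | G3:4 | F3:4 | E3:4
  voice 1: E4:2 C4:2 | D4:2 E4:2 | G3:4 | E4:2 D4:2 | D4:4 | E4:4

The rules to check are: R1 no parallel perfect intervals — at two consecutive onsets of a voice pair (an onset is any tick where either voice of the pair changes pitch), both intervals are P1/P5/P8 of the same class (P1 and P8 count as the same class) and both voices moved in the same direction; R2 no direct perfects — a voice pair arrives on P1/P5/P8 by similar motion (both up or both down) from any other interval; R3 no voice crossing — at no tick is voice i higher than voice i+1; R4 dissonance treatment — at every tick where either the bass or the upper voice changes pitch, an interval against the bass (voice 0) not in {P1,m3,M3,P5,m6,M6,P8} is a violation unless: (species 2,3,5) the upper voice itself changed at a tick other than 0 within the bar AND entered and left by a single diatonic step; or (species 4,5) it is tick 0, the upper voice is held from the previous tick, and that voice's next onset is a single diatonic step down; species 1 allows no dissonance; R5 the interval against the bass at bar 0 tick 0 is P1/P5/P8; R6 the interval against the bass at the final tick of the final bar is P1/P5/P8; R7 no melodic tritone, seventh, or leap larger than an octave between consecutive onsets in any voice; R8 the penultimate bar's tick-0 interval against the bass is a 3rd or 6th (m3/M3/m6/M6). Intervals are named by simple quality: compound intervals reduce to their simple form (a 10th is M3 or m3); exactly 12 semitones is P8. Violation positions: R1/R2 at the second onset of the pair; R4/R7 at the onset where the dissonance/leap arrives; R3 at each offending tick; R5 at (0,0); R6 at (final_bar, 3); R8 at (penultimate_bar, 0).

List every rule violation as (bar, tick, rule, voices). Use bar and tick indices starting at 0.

bar 0: v0=E3 v1=E4 downbeat P8
bar 1: v0=D3 v1=D4 downbeat P8
bar 2: v0=E3 v1=G3 downbeat m3
bar 3: v0=G3 v1=E4 downbeat M6
bar 4: v0=F3 v1=D4 downbeat M6
bar 5: v0=E3 v1=E4 downbeat P8
  -> R4 @ bar 1 tick 2 v(0, 1): D3/E4 M2 untreated

(1, 2, R4, (0, 1))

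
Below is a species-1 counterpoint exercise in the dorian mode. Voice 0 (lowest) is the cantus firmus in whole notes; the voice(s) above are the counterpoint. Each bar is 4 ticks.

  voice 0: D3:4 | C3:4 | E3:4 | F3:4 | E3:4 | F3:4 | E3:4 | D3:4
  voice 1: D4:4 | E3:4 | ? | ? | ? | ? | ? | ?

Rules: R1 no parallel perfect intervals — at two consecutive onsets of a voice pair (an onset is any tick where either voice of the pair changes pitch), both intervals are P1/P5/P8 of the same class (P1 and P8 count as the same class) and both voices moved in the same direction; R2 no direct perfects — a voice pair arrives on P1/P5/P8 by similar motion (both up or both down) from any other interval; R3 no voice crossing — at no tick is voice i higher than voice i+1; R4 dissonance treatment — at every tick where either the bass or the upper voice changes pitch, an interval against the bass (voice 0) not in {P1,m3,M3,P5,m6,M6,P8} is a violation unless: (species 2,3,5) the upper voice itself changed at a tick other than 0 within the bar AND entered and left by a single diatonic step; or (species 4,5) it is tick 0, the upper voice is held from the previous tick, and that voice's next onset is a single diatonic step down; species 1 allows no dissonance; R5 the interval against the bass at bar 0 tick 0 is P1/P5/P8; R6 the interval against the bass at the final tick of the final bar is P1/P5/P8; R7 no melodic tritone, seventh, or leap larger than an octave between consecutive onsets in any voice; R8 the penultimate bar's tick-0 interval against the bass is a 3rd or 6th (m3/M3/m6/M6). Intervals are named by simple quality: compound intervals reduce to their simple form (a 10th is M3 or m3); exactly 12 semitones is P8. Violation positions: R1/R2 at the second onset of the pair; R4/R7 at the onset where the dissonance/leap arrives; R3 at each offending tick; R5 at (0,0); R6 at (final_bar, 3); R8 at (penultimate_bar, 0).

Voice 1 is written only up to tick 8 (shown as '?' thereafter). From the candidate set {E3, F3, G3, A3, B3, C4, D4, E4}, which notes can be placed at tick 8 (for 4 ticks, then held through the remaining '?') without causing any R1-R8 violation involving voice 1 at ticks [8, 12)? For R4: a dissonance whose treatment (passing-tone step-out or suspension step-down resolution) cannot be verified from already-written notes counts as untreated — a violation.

{C4, E3, G3}

E3: legal
F3: violates R4
G3: legal
A3: violates R4
B3: violates R2
C4: legal
D4: violates R4,R7
E4: violates R2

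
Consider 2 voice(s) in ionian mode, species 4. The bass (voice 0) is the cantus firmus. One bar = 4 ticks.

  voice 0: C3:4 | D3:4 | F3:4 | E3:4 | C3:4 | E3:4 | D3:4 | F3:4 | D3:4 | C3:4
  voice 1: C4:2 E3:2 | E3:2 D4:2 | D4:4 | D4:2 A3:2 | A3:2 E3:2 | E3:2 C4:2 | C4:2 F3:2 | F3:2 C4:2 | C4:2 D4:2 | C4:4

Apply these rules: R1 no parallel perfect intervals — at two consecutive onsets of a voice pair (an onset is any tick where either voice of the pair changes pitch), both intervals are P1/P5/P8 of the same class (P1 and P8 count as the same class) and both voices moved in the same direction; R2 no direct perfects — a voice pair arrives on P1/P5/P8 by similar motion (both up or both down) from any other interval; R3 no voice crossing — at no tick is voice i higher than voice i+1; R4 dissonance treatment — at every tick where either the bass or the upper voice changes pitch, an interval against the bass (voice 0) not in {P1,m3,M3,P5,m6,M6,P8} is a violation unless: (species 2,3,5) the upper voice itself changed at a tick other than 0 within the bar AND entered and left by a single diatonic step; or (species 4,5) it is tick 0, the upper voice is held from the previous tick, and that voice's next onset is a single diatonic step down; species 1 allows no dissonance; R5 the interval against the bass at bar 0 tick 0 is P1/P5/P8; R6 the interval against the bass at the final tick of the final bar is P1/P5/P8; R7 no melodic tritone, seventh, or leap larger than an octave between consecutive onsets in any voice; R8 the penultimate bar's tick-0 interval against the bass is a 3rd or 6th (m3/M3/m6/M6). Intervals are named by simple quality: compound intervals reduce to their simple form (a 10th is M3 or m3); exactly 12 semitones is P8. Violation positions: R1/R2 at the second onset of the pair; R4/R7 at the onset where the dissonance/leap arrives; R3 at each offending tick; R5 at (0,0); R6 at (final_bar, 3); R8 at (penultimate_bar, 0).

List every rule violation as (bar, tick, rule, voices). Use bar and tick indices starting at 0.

(1, 0, R4, (0, 1))
(1, 2, R7, (1,))
(3, 0, R4, (0, 1))
(3, 2, R4, (0, 1))
(6, 0, R4, (0, 1))
(8, 0, R4, (0, 1))
(8, 0, R8, (0, 1))
(9, 0, R1, (0, 1))

bar 0: v0=C3 v1=C4 downbeat P8
bar 1: v0=D3 v1=E3 downbeat M2
bar 2: v0=F3 v1=D4 downbeat M6
bar 3: v0=E3 v1=D4 downbeat m7
bar 4: v0=C3 v1=A3 downbeat M6
bar 5: v0=E3 v1=E3 downbeat P1
bar 6: v0=D3 v1=C4 downbeat m7
bar 7: v0=F3 v1=F3 downbeat P1
bar 8: v0=D3 v1=C4 downbeat m7
bar 9: v0=C3 v1=C4 downbeat P8
  -> R4 @ bar 1 tick 0 v(0, 1): D3/E3 M2 untreated
  -> R7 @ bar 1 tick 2 v(1,): E3->D4 leap 10st
  -> R4 @ bar 3 tick 0 v(0, 1): E3/D4 m7 untreated
  -> R4 @ bar 3 tick 2 v(0, 1): E3/A3 P4 untreated
  -> R4 @ bar 6 tick 0 v(0, 1): D3/C4 m7 untreated
  -> R4 @ bar 8 tick 0 v(0, 1): D3/C4 m7 untreated
  -> R8 @ bar 8 tick 0 v(0, 1): penult m7 not 3rd/6th
  -> R1 @ bar 9 tick 0 v(0, 1): D3/D4 P8 -> C3/C4 P8 similar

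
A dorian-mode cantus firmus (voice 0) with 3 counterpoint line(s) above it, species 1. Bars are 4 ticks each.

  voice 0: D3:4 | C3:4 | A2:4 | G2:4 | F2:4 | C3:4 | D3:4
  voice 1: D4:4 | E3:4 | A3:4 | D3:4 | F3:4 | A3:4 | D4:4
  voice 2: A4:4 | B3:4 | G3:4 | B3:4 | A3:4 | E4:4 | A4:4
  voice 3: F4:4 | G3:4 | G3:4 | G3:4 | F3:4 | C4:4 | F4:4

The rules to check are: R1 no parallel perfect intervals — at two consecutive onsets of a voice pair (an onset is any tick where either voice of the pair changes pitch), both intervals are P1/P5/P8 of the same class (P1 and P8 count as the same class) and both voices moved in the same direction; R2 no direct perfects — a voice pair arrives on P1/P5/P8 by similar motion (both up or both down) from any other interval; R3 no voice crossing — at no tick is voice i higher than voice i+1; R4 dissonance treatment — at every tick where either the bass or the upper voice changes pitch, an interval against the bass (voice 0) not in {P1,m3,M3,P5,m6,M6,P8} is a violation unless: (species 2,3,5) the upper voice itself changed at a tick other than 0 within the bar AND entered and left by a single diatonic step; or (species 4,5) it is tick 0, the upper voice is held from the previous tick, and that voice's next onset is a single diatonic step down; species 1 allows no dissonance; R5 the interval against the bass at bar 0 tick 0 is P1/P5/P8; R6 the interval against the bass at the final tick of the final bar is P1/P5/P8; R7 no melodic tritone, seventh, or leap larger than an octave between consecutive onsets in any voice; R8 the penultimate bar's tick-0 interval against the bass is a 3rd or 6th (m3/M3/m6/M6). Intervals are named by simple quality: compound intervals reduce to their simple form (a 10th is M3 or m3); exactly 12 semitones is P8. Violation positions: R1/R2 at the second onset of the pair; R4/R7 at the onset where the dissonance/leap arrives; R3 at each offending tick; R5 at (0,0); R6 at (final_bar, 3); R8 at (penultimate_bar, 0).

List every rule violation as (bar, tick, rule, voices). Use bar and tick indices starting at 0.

bar 0: v0=D3 v1=D4 v2=A4 v3=F4 downbeat m3
bar 1: v0=C3 v1=E3 v2=B3 v3=G3 downbeat P5
bar 2: v0=A2 v1=A3 v2=G3 v3=G3 downbeat m7
bar 3: v0=G2 v1=D3 v2=B3 v3=G3 downbeat P8
bar 4: v0=F2 v1=F3 v2=A3 v3=F3 downbeat P8
bar 5: v0=C3 v1=A3 v2=E4 v3=C4 downbeat P8
bar 6: v0=D3 v1=D4 v2=A4 v3=F4 downbeat m3
  -> R3 @ bar 0 tick 0 v(2, 3): A4 above F4
  -> R5 @ bar 0 tick 0 v(0, 3): opens on m3
  -> R3 @ bar 0 tick 1 v(2, 3): A4 above F4
  -> R3 @ bar 0 tick 2 v(2, 3): A4 above F4
  -> R3 @ bar 0 tick 3 v(2, 3): A4 above F4
  -> R1 @ bar 1 tick 0 v(1, 2): D4/A4 P5 -> E3/B3 P5 similar
  -> R2 @ bar 1 tick 0 v(0, 3): D3/F4 m3 -> C3/G3 P5 similar
  -> R3 @ bar 1 tick 0 v(2, 3): B3 above G3
  -> R4 @ bar 1 tick 0 v(0, 2): C3/B3 M7 untreated
  -> R7 @ bar 1 tick 0 v(1,): D4->E3 leap 10st
  -> R7 @ bar 1 tick 0 v(2,): A4->B3 leap 10st
  -> R7 @ bar 1 tick 0 v(3,): F4->G3 leap 10st
  -> R3 @ bar 1 tick 1 v(2, 3): B3 above G3
  -> R3 @ bar 1 tick 2 v(2, 3): B3 above G3
  -> R3 @ bar 1 tick 3 v(2, 3): B3 above G3
  -> R3 @ bar 2 tick 0 v(1, 2): A3 above G3
  -> R4 @ bar 2 tick 0 v(0, 2): A2/G3 m7 untreated
  -> R4 @ bar 2 tick 0 v(0, 3): A2/G3 m7 untreated
  -> R3 @ bar 2 tick 1 v(1, 2): A3 above G3
  -> R3 @ bar 2 tick 2 v(1, 2): A3 above G3
  -> R3 @ bar 2 tick 3 v(1, 2): A3 above G3
  -> R2 @ bar 3 tick 0 v(0, 1): A2/A3 P8 -> G2/D3 P5 similar
  -> R3 @ bar 3 tick 0 v(2, 3): B3 above G3
  -> R3 @ bar 3 tick 1 v(2, 3): B3 above G3
  -> R3 @ bar 3 tick 2 v(2, 3): B3 above G3
  -> R3 @ bar 3 tick 3 v(2, 3): B3 above G3
  -> R1 @ bar 4 tick 0 v(0, 3): G2/G3 P8 -> F2/F3 P8 similar
  -> R3 @ bar 4 tick 0 v(2, 3): A3 above F3
  -> R3 @ bar 4 tick 1 v(2, 3): A3 above F3
  -> R3 @ bar 4 tick 2 v(2, 3): A3 above F3
  -> R3 @ bar 4 tick 3 v(2, 3): A3 above F3
  -> R1 @ bar 5 tick 0 v(0, 3): F2/F3 P8 -> C3/C4 P8 similar
  -> R2 @ bar 5 tick 0 v(1, 2): F3/A3 M3 -> A3/E4 P5 similar
  -> R3 @ bar 5 tick 0 v(2, 3): E4 above C4
  -> R8 @ bar 5 tick 0 v(0, 3): penult P8 not 3rd/6th
  -> R3 @ bar 5 tick 1 v(2, 3): E4 above C4
  -> R3 @ bar 5 tick 2 v(2, 3): E4 above C4
  -> R3 @ bar 5 tick 3 v(2, 3): E4 above C4
  -> R1 @ bar 6 tick 0 v(1, 2): A3/E4 P5 -> D4/A4 P5 similar
  -> R2 @ bar 6 tick 0 v(0, 1): C3/A3 M6 -> D3/D4 P8 similar
  -> R2 @ bar 6 tick 0 v(0, 2): C3/E4 M3 -> D3/A4 P5 similar
  -> R3 @ bar 6 tick 0 v(2, 3): A4 above F4
  -> R3 @ bar 6 tick 1 v(2, 3): A4 above F4
  -> R3 @ bar 6 tick 2 v(2, 3): A4 above F4
  -> R3 @ bar 6 tick 3 v(2, 3): A4 above F4
  -> R6 @ bar 6 tick 3 v(0, 3): closes on m3

(0, 0, R3, (2, 3))
(0, 0, R5, (0, 3))
(0, 1, R3, (2, 3))
(0, 2, R3, (2, 3))
(0, 3, R3, (2, 3))
(1, 0, R1, (1, 2))
(1, 0, R2, (0, 3))
(1, 0, R3, (2, 3))
(1, 0, R4, (0, 2))
(1, 0, R7, (1,))
(1, 0, R7, (2,))
(1, 0, R7, (3,))
(1, 1, R3, (2, 3))
(1, 2, R3, (2, 3))
(1, 3, R3, (2, 3))
(2, 0, R3, (1, 2))
(2, 0, R4, (0, 2))
(2, 0, R4, (0, 3))
(2, 1, R3, (1, 2))
(2, 2, R3, (1, 2))
(2, 3, R3, (1, 2))
(3, 0, R2, (0, 1))
(3, 0, R3, (2, 3))
(3, 1, R3, (2, 3))
(3, 2, R3, (2, 3))
(3, 3, R3, (2, 3))
(4, 0, R1, (0, 3))
(4, 0, R3, (2, 3))
(4, 1, R3, (2, 3))
(4, 2, R3, (2, 3))
(4, 3, R3, (2, 3))
(5, 0, R1, (0, 3))
(5, 0, R2, (1, 2))
(5, 0, R3, (2, 3))
(5, 0, R8, (0, 3))
(5, 1, R3, (2, 3))
(5, 2, R3, (2, 3))
(5, 3, R3, (2, 3))
(6, 0, R1, (1, 2))
(6, 0, R2, (0, 1))
(6, 0, R2, (0, 2))
(6, 0, R3, (2, 3))
(6, 1, R3, (2, 3))
(6, 2, R3, (2, 3))
(6, 3, R3, (2, 3))
(6, 3, R6, (0, 3))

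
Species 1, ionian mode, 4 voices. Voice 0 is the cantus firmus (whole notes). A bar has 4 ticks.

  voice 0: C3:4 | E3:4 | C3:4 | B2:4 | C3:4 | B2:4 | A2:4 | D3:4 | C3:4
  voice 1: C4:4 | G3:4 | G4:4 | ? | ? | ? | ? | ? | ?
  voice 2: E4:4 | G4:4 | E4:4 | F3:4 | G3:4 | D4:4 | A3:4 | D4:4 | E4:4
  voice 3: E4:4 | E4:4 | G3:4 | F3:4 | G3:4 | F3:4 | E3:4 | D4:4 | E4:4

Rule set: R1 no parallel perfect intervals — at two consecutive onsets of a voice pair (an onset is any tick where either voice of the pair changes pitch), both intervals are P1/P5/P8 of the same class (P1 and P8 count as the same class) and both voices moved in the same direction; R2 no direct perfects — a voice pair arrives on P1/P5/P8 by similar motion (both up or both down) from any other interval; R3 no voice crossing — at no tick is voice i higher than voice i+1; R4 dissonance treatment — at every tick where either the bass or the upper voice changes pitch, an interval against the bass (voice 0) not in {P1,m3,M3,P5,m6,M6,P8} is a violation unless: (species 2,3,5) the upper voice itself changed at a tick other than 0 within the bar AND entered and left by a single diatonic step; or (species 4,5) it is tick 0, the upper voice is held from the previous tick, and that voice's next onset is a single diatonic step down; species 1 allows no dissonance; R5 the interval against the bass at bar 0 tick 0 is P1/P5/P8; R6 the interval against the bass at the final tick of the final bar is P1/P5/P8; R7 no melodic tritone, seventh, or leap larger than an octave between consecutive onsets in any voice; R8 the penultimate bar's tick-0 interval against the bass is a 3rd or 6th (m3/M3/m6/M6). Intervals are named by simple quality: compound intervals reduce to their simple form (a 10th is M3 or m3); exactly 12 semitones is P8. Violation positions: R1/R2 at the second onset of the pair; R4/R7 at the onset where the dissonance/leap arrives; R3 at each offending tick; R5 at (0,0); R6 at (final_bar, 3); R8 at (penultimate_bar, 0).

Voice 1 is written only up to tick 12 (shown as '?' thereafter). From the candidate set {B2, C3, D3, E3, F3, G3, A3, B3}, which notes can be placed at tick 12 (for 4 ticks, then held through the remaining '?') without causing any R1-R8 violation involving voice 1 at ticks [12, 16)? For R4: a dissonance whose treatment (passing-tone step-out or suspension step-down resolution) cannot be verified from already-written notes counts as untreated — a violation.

B2: violates R2,R7
C3: violates R4,R7
D3: violates R7
E3: violates R4,R7
F3: violates R1,R2,R4,R7
G3: violates R3
A3: violates R3,R4,R7
B3: violates R2,R3

{}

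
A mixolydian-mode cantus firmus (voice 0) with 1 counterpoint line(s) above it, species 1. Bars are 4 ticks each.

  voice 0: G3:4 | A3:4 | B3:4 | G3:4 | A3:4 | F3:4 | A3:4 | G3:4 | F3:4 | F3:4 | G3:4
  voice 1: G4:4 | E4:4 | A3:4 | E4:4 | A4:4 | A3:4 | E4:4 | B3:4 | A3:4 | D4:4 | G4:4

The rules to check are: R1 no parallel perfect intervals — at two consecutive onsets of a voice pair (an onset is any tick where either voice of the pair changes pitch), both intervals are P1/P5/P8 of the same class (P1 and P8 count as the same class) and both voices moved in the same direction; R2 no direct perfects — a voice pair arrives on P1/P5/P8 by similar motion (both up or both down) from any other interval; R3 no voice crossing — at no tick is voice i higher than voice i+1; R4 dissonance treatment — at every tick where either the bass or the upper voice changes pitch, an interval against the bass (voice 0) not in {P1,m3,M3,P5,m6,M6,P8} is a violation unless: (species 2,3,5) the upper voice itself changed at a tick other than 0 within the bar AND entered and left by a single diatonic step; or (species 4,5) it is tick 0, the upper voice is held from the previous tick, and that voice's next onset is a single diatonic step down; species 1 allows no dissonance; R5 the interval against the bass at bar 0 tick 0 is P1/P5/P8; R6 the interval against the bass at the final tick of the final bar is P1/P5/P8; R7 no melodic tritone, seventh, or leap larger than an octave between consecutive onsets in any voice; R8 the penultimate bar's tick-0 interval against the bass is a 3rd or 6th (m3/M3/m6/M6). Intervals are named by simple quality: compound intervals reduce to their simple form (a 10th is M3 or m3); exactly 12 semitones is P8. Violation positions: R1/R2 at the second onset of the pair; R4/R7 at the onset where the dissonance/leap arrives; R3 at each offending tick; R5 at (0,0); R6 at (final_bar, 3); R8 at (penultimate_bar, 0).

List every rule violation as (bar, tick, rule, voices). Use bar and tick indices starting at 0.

(2, 0, R3, (0, 1))
(2, 0, R4, (0, 1))
(2, 1, R3, (0, 1))
(2, 2, R3, (0, 1))
(2, 3, R3, (0, 1))
(4, 0, R2, (0, 1))
(6, 0, R2, (0, 1))
(10, 0, R2, (0, 1))

bar 0: v0=G3 v1=G4 downbeat P8
bar 1: v0=A3 v1=E4 downbeat P5
bar 2: v0=B3 v1=A3 downbeat M2
bar 3: v0=G3 v1=E4 downbeat M6
bar 4: v0=A3 v1=A4 downbeat P8
bar 5: v0=F3 v1=A3 downbeat M3
bar 6: v0=A3 v1=E4 downbeat P5
bar 7: v0=G3 v1=B3 downbeat M3
bar 8: v0=F3 v1=A3 downbeat M3
bar 9: v0=F3 v1=D4 downbeat M6
bar 10: v0=G3 v1=G4 downbeat P8
  -> R3 @ bar 2 tick 0 v(0, 1): B3 above A3
  -> R4 @ bar 2 tick 0 v(0, 1): B3/A3 M2 untreated
  -> R3 @ bar 2 tick 1 v(0, 1): B3 above A3
  -> R3 @ bar 2 tick 2 v(0, 1): B3 above A3
  -> R3 @ bar 2 tick 3 v(0, 1): B3 above A3
  -> R2 @ bar 4 tick 0 v(0, 1): G3/E4 M6 -> A3/A4 P8 similar
  -> R2 @ bar 6 tick 0 v(0, 1): F3/A3 M3 -> A3/E4 P5 similar
  -> R2 @ bar 10 tick 0 v(0, 1): F3/D4 M6 -> G3/G4 P8 similar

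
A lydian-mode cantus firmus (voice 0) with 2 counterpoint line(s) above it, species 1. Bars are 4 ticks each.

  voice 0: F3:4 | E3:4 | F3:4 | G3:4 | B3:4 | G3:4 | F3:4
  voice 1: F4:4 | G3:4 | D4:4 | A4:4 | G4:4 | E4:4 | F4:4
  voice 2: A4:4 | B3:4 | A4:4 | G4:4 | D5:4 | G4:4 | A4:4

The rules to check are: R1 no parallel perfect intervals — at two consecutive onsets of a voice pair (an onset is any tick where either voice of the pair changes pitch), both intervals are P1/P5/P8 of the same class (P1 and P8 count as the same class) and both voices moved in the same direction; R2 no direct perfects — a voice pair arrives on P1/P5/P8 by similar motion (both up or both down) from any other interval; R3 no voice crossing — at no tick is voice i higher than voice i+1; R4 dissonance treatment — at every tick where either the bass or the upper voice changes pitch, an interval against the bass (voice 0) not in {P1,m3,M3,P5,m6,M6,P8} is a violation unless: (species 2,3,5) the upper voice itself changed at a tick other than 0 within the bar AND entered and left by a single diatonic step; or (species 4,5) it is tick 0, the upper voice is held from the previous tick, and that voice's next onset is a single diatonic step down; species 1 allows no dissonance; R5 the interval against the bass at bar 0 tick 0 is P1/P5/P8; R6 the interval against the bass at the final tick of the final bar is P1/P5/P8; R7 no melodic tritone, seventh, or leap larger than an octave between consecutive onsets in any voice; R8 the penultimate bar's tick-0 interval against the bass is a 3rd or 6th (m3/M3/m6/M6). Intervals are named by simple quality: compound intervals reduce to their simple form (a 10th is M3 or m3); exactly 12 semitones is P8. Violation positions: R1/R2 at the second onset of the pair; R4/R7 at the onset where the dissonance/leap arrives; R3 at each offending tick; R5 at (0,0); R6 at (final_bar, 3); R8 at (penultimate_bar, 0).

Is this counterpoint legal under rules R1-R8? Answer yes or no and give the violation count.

bar 0: v0=F3 v1=F4 v2=A4 (M3)
bar 1: v0=E3 v1=G3 v2=B3 (P5)
bar 2: v0=F3 v1=D4 v2=A4 (M3)
bar 3: v0=G3 v1=A4 v2=G4 (P8)
bar 4: v0=B3 v1=G4 v2=D5 (m3)
bar 5: v0=G3 v1=E4 v2=G4 (P8)
bar 6: v0=F3 v1=F4 v2=A4 (M3)
  R5 @ bar0.0: opens on M3
  R2 @ bar1.0: F3/A4 M3 -> E3/B3 P5 similar
  R7 @ bar1.0: F4->G3 leap 10st
  R7 @ bar1.0: A4->B3 leap 10st
  R2 @ bar2.0: G3/B3 M3 -> D4/A4 P5 similar
  R7 @ bar2.0: B3->A4 leap 10st
  R3 @ bar3.0: A4 above G4
  R4 @ bar3.0: G3/A4 M2 untreated
  R3 @ bar3.1: A4 above G4
  R3 @ bar3.2: A4 above G4
  R3 @ bar3.3: A4 above G4
  R2 @ bar5.0: B3/D5 m3 -> G3/G4 P8 similar
  R8 @ bar5.0: penult P8 not 3rd/6th
  R6 @ bar6.3: closes on M3

No (14 violations)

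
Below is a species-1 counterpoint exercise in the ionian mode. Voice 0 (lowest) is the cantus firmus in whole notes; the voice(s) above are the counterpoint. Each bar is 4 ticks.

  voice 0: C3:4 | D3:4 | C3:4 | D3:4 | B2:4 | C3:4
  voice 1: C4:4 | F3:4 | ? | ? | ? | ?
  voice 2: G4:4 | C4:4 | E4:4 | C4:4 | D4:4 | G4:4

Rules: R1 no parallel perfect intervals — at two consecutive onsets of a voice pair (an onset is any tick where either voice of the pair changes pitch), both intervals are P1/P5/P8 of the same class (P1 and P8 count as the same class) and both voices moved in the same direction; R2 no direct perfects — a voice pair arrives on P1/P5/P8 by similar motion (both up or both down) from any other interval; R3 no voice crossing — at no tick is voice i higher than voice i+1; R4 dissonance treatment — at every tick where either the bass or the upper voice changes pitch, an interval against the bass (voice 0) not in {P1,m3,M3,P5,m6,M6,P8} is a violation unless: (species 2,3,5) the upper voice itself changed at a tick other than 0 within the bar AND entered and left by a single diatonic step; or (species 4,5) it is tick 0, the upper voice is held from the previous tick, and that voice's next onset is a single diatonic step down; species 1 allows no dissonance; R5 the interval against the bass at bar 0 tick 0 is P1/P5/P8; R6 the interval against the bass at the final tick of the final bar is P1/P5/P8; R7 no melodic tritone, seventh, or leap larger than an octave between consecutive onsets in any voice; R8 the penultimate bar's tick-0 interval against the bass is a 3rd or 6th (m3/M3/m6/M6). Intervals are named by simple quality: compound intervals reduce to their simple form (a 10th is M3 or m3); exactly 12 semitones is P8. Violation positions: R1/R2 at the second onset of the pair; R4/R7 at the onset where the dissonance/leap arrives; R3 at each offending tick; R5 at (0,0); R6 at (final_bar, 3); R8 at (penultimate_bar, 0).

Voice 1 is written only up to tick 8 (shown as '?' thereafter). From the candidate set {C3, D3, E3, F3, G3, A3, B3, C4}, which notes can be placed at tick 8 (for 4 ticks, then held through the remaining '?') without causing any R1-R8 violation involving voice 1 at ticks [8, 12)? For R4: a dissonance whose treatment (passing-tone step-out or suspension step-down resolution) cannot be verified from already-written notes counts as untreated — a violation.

C3: violates R2
D3: violates R4
E3: legal
F3: violates R4
G3: legal
A3: violates R1
B3: violates R4,R7
C4: legal

{C4, E3, G3}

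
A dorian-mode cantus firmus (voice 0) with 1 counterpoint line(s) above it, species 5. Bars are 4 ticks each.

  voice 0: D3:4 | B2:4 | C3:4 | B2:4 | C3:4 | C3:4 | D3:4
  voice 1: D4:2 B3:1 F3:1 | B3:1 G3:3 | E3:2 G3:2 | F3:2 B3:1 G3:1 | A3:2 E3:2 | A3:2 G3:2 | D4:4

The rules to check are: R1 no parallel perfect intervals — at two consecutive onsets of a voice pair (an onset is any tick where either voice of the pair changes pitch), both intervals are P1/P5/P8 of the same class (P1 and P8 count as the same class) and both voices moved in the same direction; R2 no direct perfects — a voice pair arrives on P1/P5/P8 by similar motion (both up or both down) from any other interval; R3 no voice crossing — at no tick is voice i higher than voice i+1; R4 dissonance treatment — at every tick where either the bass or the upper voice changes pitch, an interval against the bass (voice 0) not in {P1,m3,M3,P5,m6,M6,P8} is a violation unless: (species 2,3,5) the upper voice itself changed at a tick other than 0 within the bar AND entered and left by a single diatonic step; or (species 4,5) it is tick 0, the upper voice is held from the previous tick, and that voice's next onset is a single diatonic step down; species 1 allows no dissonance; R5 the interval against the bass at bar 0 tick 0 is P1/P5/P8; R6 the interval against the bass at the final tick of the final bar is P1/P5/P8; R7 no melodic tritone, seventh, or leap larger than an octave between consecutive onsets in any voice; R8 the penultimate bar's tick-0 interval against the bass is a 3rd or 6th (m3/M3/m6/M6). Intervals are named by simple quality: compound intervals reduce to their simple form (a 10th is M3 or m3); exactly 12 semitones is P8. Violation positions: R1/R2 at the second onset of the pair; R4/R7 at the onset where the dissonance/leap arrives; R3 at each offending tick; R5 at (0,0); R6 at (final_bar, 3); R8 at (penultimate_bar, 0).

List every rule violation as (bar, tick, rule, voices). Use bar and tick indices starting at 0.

bar 0: v0=D3 v1=D4 downbeat P8
bar 1: v0=B2 v1=B3 downbeat P8
bar 2: v0=C3 v1=E3 downbeat M3
bar 3: v0=B2 v1=F3 downbeat TT
bar 4: v0=C3 v1=A3 downbeat M6
bar 5: v0=C3 v1=A3 downbeat M6
bar 6: v0=D3 v1=D4 downbeat P8
  -> R7 @ bar 0 tick 3 v(1,): B3->F3 leap 6st
  -> R7 @ bar 1 tick 0 v(1,): F3->B3 leap 6st
  -> R4 @ bar 3 tick 0 v(0, 1): B2/F3 TT untreated
  -> R7 @ bar 3 tick 2 v(1,): F3->B3 leap 6st
  -> R2 @ bar 6 tick 0 v(0, 1): C3/G3 P5 -> D3/D4 P8 similar

(0, 3, R7, (1,))
(1, 0, R7, (1,))
(3, 0, R4, (0, 1))
(3, 2, R7, (1,))
(6, 0, R2, (0, 1))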